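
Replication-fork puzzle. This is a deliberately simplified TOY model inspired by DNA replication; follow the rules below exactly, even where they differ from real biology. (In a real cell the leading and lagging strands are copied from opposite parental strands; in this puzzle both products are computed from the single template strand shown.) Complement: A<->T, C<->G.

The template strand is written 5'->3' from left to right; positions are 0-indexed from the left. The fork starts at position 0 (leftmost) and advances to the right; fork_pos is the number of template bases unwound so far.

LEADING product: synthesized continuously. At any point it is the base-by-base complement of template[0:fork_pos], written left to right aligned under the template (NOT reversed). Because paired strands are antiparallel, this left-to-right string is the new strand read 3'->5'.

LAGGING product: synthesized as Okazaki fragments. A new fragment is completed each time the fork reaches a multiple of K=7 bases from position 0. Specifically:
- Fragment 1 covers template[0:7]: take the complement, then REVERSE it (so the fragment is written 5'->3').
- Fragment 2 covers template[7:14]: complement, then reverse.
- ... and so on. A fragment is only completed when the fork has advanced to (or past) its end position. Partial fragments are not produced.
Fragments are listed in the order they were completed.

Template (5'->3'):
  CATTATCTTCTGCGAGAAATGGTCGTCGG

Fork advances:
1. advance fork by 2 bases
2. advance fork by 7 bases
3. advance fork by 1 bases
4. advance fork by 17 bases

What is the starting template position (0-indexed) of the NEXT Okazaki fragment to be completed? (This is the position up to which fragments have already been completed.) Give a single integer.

Answer: 21

Derivation:
Step 1: advance 2 -> fork_pos = 0 + 2 = 2. Next multiple of 7 is 7 (not reached); still 0 fragment(s).
Step 2: advance 7 -> fork_pos = 2 + 7 = 9. Reached multiple(s) of 7: 7 -> fragment 1 completed (1 total).
Step 3: advance 1 -> fork_pos = 9 + 1 = 10. Next multiple of 7 is 14 (not reached); still 1 fragment(s).
Step 4: advance 17 -> fork_pos = 10 + 17 = 27. Reached multiple(s) of 7: 14, 21 -> fragments 2-3 completed (3 total).
3 fragment(s) completed, covering template[0:21] (3 x 7 = 21). The next fragment, fragment 4, covers template[21:28], so it starts at position 21.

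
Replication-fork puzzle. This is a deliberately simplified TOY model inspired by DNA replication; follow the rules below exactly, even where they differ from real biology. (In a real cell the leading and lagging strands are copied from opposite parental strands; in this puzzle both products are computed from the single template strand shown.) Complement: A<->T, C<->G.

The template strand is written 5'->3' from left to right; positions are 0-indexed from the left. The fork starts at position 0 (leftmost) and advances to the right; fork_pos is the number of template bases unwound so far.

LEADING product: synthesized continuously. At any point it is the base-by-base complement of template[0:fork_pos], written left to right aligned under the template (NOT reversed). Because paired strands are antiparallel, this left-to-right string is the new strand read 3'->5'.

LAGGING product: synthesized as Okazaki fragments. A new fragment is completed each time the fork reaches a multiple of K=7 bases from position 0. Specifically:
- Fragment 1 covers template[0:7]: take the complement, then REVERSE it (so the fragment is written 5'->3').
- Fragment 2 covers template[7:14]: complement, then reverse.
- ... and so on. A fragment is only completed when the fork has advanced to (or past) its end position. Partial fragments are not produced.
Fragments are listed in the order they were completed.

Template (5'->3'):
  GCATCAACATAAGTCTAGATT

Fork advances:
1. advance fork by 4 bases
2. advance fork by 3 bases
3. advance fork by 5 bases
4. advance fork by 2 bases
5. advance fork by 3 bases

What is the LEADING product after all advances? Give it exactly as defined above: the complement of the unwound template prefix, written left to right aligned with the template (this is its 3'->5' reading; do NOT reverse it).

Step 1: advance 4 -> fork_pos = 0 + 4 = 4.
Step 2: advance 3 -> fork_pos = 4 + 3 = 7.
Step 3: advance 5 -> fork_pos = 7 + 5 = 12.
Step 4: advance 2 -> fork_pos = 12 + 2 = 14.
Step 5: advance 3 -> fork_pos = 14 + 3 = 17.
Unwound prefix: template[0:17] = GCATCAACATAAGTCTA
Complement it base by base (A<->T, C<->G), keeping left-to-right order:
  [0:5] GCATC -> CGTAG
  [5:10] AACAT -> TTGTA
  [10:15] AAGTC -> TTCAG
  [15:17] TA -> AT
Concatenate: CGTAGTTGTATTCAGAT (length 17; written aligned with the template, i.e. 3'->5').

Answer: CGTAGTTGTATTCAGAT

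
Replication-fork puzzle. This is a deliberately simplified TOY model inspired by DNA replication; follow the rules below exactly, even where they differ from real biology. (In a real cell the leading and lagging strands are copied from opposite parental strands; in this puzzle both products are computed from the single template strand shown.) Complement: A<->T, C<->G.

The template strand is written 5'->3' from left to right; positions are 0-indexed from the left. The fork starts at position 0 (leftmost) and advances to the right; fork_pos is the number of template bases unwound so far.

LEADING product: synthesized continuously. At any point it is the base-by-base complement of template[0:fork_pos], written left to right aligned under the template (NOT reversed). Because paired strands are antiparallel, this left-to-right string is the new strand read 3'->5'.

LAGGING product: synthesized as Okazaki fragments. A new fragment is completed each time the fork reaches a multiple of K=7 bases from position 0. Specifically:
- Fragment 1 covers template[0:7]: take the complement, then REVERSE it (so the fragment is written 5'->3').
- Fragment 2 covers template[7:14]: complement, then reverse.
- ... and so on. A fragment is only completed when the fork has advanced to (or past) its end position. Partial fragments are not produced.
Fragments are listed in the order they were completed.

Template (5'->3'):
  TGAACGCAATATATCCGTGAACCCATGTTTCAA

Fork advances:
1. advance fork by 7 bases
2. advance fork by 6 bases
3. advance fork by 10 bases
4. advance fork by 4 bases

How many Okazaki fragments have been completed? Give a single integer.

Answer: 3

Derivation:
Step 1: advance 7 -> fork_pos = 0 + 7 = 7. Reached multiple(s) of 7: 7 -> fragment 1 completed (1 total).
Step 2: advance 6 -> fork_pos = 7 + 6 = 13. Next multiple of 7 is 14 (not reached); still 1 fragment(s).
Step 3: advance 10 -> fork_pos = 13 + 10 = 23. Reached multiple(s) of 7: 14, 21 -> fragments 2-3 completed (3 total).
Step 4: advance 4 -> fork_pos = 23 + 4 = 27. Next multiple of 7 is 28 (not reached); still 3 fragment(s).
Check: final fork_pos = 27; the multiples of 7 that are <= 27 are 7..21 -> 27 // 7 = 3 completed fragment(s).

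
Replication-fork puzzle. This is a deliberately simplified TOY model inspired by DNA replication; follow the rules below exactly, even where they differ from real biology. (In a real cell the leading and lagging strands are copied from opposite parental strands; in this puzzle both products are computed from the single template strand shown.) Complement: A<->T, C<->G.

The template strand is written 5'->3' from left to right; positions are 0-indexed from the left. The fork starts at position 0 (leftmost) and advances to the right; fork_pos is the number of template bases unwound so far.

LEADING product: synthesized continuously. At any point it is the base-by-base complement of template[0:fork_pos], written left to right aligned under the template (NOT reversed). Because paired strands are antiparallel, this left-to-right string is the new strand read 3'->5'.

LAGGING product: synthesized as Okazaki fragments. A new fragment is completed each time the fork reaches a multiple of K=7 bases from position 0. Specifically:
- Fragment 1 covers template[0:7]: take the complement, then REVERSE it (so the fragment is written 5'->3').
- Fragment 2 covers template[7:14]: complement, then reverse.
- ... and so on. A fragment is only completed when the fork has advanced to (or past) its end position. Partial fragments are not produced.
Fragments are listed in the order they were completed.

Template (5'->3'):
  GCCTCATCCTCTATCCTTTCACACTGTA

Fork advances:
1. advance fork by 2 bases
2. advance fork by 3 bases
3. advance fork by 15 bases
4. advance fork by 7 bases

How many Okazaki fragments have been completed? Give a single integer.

Step 1: advance 2 -> fork_pos = 0 + 2 = 2. Next multiple of 7 is 7 (not reached); still 0 fragment(s).
Step 2: advance 3 -> fork_pos = 2 + 3 = 5. Next multiple of 7 is 7 (not reached); still 0 fragment(s).
Step 3: advance 15 -> fork_pos = 5 + 15 = 20. Reached multiple(s) of 7: 7, 14 -> fragments 1-2 completed (2 total).
Step 4: advance 7 -> fork_pos = 20 + 7 = 27. Reached multiple(s) of 7: 21 -> fragment 3 completed (3 total).
Check: final fork_pos = 27; the multiples of 7 that are <= 27 are 7..21 -> 27 // 7 = 3 completed fragment(s).

Answer: 3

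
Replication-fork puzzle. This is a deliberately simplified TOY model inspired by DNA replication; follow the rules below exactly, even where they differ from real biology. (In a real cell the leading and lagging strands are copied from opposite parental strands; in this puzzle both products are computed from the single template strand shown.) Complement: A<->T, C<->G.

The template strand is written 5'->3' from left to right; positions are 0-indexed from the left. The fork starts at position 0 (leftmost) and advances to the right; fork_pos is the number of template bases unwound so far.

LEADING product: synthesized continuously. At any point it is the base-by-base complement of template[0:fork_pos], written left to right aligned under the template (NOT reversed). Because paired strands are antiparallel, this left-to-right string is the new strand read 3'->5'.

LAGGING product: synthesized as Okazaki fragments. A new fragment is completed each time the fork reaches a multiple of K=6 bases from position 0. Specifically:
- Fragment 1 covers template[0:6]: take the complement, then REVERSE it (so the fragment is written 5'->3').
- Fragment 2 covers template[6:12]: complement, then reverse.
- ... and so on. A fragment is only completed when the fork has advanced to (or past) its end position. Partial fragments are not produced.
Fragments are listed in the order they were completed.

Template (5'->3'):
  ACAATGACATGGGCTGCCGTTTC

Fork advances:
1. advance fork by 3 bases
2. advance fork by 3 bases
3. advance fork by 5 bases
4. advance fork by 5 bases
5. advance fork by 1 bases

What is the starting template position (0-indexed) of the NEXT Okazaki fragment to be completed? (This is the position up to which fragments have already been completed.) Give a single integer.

Answer: 12

Derivation:
Step 1: advance 3 -> fork_pos = 0 + 3 = 3. Next multiple of 6 is 6 (not reached); still 0 fragment(s).
Step 2: advance 3 -> fork_pos = 3 + 3 = 6. Reached multiple(s) of 6: 6 -> fragment 1 completed (1 total).
Step 3: advance 5 -> fork_pos = 6 + 5 = 11. Next multiple of 6 is 12 (not reached); still 1 fragment(s).
Step 4: advance 5 -> fork_pos = 11 + 5 = 16. Reached multiple(s) of 6: 12 -> fragment 2 completed (2 total).
Step 5: advance 1 -> fork_pos = 16 + 1 = 17. Next multiple of 6 is 18 (not reached); still 2 fragment(s).
2 fragment(s) completed, covering template[0:12] (2 x 6 = 12). The next fragment, fragment 3, covers template[12:18], so it starts at position 12.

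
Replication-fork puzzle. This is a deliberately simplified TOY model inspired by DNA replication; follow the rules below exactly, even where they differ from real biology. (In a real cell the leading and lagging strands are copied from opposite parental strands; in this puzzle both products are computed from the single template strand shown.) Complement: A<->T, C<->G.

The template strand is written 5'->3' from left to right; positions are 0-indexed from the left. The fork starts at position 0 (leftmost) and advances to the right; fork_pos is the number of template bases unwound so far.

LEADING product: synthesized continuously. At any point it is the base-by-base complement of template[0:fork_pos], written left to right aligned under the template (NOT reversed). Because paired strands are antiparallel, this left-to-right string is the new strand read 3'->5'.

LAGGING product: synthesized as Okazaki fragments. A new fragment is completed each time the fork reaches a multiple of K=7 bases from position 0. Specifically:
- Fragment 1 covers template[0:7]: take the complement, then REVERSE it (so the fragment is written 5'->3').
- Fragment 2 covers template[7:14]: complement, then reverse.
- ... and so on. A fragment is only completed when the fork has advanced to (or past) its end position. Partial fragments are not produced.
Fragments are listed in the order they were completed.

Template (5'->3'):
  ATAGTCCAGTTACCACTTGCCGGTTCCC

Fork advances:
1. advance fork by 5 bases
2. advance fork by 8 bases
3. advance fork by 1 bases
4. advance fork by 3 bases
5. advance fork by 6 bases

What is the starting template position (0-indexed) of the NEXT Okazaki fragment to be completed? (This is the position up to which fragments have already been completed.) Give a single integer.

Step 1: advance 5 -> fork_pos = 0 + 5 = 5. Next multiple of 7 is 7 (not reached); still 0 fragment(s).
Step 2: advance 8 -> fork_pos = 5 + 8 = 13. Reached multiple(s) of 7: 7 -> fragment 1 completed (1 total).
Step 3: advance 1 -> fork_pos = 13 + 1 = 14. Reached multiple(s) of 7: 14 -> fragment 2 completed (2 total).
Step 4: advance 3 -> fork_pos = 14 + 3 = 17. Next multiple of 7 is 21 (not reached); still 2 fragment(s).
Step 5: advance 6 -> fork_pos = 17 + 6 = 23. Reached multiple(s) of 7: 21 -> fragment 3 completed (3 total).
3 fragment(s) completed, covering template[0:21] (3 x 7 = 21). The next fragment, fragment 4, covers template[21:28], so it starts at position 21.

Answer: 21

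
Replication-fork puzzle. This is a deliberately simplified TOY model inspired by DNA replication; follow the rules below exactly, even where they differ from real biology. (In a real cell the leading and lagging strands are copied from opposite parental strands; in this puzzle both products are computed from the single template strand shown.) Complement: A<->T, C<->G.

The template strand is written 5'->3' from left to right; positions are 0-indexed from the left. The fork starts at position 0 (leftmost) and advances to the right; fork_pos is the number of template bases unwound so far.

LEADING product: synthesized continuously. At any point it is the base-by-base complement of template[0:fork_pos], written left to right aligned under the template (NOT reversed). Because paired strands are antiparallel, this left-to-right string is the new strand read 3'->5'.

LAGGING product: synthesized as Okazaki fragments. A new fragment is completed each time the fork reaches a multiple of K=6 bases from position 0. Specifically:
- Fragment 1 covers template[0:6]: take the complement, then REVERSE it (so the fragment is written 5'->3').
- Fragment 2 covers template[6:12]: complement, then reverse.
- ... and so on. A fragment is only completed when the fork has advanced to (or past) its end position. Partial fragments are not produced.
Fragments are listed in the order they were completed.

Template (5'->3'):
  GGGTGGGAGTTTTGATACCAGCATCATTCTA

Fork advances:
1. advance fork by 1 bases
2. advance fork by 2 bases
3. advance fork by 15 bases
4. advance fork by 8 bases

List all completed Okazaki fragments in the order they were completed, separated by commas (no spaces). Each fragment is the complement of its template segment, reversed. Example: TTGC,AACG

Answer: CCACCC,AAACTC,GTATCA,ATGCTG

Derivation:
Step 1: advance 1 -> fork_pos = 0 + 1 = 1. Next multiple of 6 is 6 (not reached); still 0 fragment(s).
Step 2: advance 2 -> fork_pos = 1 + 2 = 3. Next multiple of 6 is 6 (not reached); still 0 fragment(s).
Step 3: advance 15 -> fork_pos = 3 + 15 = 18. Reached multiple(s) of 6: 6, 12, 18 -> fragments 1-3 completed (3 total).
Step 4: advance 8 -> fork_pos = 18 + 8 = 26. Reached multiple(s) of 6: 24 -> fragment 4 completed (4 total).
Final fork_pos = 26, so 4 fragment(s) are complete. Build each: template segment -> complement -> reverse.
Fragment 1: template[0:6] = GGGTGG -> complement CCCACC -> reversed CCACCC
Fragment 2: template[6:12] = GAGTTT -> complement CTCAAA -> reversed AAACTC
Fragment 3: template[12:18] = TGATAC -> complement ACTATG -> reversed GTATCA
Fragment 4: template[18:24] = CAGCAT -> complement GTCGTA -> reversed ATGCTG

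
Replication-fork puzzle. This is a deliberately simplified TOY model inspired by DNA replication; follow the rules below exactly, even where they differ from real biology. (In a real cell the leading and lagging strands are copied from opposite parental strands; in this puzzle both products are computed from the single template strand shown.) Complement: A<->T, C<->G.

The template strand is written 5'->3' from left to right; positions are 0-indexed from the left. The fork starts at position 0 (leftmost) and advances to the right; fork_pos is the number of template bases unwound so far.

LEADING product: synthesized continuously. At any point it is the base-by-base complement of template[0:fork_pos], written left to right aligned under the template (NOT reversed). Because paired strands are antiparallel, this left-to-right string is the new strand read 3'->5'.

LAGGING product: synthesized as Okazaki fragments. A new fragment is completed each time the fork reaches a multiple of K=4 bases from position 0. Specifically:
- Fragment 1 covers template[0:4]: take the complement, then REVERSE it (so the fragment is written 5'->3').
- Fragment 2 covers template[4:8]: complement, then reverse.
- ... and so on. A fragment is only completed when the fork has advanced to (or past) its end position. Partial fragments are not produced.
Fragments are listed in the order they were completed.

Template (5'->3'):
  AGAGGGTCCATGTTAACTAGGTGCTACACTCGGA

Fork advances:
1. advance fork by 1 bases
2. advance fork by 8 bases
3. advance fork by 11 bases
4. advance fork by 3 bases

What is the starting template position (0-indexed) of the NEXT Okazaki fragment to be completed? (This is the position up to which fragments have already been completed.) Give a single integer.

Step 1: advance 1 -> fork_pos = 0 + 1 = 1. Next multiple of 4 is 4 (not reached); still 0 fragment(s).
Step 2: advance 8 -> fork_pos = 1 + 8 = 9. Reached multiple(s) of 4: 4, 8 -> fragments 1-2 completed (2 total).
Step 3: advance 11 -> fork_pos = 9 + 11 = 20. Reached multiple(s) of 4: 12, 16, 20 -> fragments 3-5 completed (5 total).
Step 4: advance 3 -> fork_pos = 20 + 3 = 23. Next multiple of 4 is 24 (not reached); still 5 fragment(s).
5 fragment(s) completed, covering template[0:20] (5 x 4 = 20). The next fragment, fragment 6, covers template[20:24], so it starts at position 20.

Answer: 20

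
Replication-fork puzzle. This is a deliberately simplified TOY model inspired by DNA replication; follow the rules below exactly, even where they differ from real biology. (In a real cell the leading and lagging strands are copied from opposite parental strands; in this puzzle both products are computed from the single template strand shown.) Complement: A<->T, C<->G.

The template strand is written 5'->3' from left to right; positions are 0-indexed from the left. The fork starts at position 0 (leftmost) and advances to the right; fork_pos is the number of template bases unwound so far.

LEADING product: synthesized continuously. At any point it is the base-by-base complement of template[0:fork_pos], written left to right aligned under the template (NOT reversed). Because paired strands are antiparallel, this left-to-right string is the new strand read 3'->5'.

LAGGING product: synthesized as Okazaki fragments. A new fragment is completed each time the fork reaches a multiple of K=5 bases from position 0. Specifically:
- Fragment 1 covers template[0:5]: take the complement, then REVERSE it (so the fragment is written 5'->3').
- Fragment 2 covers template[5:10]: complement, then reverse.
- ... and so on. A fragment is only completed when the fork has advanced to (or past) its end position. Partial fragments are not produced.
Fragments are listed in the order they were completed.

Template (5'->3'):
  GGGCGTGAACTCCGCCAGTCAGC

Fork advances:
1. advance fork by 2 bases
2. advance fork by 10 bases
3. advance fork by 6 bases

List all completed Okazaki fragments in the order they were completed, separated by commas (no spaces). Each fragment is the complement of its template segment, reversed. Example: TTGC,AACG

Step 1: advance 2 -> fork_pos = 0 + 2 = 2. Next multiple of 5 is 5 (not reached); still 0 fragment(s).
Step 2: advance 10 -> fork_pos = 2 + 10 = 12. Reached multiple(s) of 5: 5, 10 -> fragments 1-2 completed (2 total).
Step 3: advance 6 -> fork_pos = 12 + 6 = 18. Reached multiple(s) of 5: 15 -> fragment 3 completed (3 total).
Final fork_pos = 18, so 3 fragment(s) are complete. Build each: template segment -> complement -> reverse.
Fragment 1: template[0:5] = GGGCG -> complement CCCGC -> reversed CGCCC
Fragment 2: template[5:10] = TGAAC -> complement ACTTG -> reversed GTTCA
Fragment 3: template[10:15] = TCCGC -> complement AGGCG -> reversed GCGGA

Answer: CGCCC,GTTCA,GCGGA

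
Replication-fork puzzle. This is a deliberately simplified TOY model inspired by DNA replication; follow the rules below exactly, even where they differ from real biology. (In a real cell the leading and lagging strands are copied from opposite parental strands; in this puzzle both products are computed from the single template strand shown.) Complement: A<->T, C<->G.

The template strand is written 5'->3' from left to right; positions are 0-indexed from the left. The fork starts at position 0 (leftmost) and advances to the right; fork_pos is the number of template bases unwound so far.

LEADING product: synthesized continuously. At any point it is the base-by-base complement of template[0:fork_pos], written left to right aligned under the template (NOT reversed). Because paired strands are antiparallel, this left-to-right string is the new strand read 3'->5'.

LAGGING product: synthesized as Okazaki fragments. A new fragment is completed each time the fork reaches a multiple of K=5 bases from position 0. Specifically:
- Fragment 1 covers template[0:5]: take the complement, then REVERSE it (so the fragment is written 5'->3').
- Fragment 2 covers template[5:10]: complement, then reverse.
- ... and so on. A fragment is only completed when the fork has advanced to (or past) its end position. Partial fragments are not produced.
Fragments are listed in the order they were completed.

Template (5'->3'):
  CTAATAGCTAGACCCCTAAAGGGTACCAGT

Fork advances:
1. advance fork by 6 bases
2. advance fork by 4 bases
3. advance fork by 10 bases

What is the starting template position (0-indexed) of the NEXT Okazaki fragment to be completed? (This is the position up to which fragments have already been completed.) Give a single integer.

Answer: 20

Derivation:
Step 1: advance 6 -> fork_pos = 0 + 6 = 6. Reached multiple(s) of 5: 5 -> fragment 1 completed (1 total).
Step 2: advance 4 -> fork_pos = 6 + 4 = 10. Reached multiple(s) of 5: 10 -> fragment 2 completed (2 total).
Step 3: advance 10 -> fork_pos = 10 + 10 = 20. Reached multiple(s) of 5: 15, 20 -> fragments 3-4 completed (4 total).
4 fragment(s) completed, covering template[0:20] (4 x 5 = 20). The next fragment, fragment 5, covers template[20:25], so it starts at position 20.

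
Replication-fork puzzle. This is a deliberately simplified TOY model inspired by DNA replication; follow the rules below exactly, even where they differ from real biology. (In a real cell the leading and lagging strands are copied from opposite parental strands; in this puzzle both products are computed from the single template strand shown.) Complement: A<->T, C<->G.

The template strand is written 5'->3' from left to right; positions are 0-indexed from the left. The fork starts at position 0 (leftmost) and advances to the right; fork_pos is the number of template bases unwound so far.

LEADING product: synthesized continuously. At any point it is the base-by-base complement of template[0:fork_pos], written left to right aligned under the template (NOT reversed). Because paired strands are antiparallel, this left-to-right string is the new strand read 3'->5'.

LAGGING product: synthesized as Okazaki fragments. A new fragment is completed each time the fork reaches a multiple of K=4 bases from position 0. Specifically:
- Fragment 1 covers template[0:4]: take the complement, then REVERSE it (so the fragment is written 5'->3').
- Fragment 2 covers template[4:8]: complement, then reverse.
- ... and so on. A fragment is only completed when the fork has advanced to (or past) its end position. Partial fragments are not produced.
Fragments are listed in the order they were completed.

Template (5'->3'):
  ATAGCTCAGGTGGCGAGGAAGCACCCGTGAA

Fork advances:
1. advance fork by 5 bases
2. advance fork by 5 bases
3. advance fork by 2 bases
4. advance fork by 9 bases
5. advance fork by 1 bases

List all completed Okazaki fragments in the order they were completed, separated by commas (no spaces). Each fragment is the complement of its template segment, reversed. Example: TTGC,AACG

Answer: CTAT,TGAG,CACC,TCGC,TTCC

Derivation:
Step 1: advance 5 -> fork_pos = 0 + 5 = 5. Reached multiple(s) of 4: 4 -> fragment 1 completed (1 total).
Step 2: advance 5 -> fork_pos = 5 + 5 = 10. Reached multiple(s) of 4: 8 -> fragment 2 completed (2 total).
Step 3: advance 2 -> fork_pos = 10 + 2 = 12. Reached multiple(s) of 4: 12 -> fragment 3 completed (3 total).
Step 4: advance 9 -> fork_pos = 12 + 9 = 21. Reached multiple(s) of 4: 16, 20 -> fragments 4-5 completed (5 total).
Step 5: advance 1 -> fork_pos = 21 + 1 = 22. Next multiple of 4 is 24 (not reached); still 5 fragment(s).
Final fork_pos = 22, so 5 fragment(s) are complete. Build each: template segment -> complement -> reverse.
Fragment 1: template[0:4] = ATAG -> complement TATC -> reversed CTAT
Fragment 2: template[4:8] = CTCA -> complement GAGT -> reversed TGAG
Fragment 3: template[8:12] = GGTG -> complement CCAC -> reversed CACC
Fragment 4: template[12:16] = GCGA -> complement CGCT -> reversed TCGC
Fragment 5: template[16:20] = GGAA -> complement CCTT -> reversed TTCC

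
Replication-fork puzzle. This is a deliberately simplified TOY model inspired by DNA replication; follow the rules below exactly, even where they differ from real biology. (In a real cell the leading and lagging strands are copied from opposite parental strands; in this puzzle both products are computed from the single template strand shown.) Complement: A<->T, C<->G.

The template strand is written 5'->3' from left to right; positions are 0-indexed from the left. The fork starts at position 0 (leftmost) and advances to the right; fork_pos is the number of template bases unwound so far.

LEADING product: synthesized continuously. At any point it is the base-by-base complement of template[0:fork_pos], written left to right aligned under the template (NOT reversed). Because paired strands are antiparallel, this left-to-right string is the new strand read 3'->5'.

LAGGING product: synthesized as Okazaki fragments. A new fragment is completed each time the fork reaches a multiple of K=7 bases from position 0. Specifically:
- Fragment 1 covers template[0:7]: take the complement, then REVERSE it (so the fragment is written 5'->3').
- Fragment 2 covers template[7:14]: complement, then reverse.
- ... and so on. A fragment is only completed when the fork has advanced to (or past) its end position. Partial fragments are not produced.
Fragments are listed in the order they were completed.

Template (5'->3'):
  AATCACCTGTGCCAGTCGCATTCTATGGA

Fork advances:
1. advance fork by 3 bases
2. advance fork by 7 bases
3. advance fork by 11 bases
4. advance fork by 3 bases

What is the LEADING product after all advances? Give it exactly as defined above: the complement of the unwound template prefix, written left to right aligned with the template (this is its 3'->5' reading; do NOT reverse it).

Step 1: advance 3 -> fork_pos = 0 + 3 = 3.
Step 2: advance 7 -> fork_pos = 3 + 7 = 10.
Step 3: advance 11 -> fork_pos = 10 + 11 = 21.
Step 4: advance 3 -> fork_pos = 21 + 3 = 24.
Unwound prefix: template[0:24] = AATCACCTGTGCCAGTCGCATTCT
Complement it base by base (A<->T, C<->G), keeping left-to-right order:
  [0:5] AATCA -> TTAGT
  [5:10] CCTGT -> GGACA
  [10:15] GCCAG -> CGGTC
  [15:20] TCGCA -> AGCGT
  [20:24] TTCT -> AAGA
Concatenate: TTAGTGGACACGGTCAGCGTAAGA (length 24; written aligned with the template, i.e. 3'->5').

Answer: TTAGTGGACACGGTCAGCGTAAGA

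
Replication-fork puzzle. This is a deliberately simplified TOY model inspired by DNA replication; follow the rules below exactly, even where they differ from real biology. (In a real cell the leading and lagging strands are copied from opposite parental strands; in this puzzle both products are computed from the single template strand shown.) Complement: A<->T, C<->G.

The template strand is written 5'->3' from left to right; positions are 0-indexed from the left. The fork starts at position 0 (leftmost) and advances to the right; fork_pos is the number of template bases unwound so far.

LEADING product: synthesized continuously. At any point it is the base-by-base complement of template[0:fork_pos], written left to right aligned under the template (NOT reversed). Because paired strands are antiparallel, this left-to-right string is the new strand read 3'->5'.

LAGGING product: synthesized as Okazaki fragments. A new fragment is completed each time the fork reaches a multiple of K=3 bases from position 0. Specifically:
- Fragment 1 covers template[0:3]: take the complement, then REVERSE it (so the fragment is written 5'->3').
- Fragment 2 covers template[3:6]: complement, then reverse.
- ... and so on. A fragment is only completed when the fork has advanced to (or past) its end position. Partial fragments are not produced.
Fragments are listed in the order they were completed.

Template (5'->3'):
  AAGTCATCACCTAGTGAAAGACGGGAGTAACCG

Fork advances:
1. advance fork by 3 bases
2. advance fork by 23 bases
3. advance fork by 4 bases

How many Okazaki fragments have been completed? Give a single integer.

Step 1: advance 3 -> fork_pos = 0 + 3 = 3. Reached multiple(s) of 3: 3 -> fragment 1 completed (1 total).
Step 2: advance 23 -> fork_pos = 3 + 23 = 26. Reached multiple(s) of 3: 6, 9, 12, 15, 18, 21, 24 -> fragments 2-8 completed (8 total).
Step 3: advance 4 -> fork_pos = 26 + 4 = 30. Reached multiple(s) of 3: 27, 30 -> fragments 9-10 completed (10 total).
Check: final fork_pos = 30; the multiples of 3 that are <= 30 are 3..30 -> 30 // 3 = 10 completed fragment(s).

Answer: 10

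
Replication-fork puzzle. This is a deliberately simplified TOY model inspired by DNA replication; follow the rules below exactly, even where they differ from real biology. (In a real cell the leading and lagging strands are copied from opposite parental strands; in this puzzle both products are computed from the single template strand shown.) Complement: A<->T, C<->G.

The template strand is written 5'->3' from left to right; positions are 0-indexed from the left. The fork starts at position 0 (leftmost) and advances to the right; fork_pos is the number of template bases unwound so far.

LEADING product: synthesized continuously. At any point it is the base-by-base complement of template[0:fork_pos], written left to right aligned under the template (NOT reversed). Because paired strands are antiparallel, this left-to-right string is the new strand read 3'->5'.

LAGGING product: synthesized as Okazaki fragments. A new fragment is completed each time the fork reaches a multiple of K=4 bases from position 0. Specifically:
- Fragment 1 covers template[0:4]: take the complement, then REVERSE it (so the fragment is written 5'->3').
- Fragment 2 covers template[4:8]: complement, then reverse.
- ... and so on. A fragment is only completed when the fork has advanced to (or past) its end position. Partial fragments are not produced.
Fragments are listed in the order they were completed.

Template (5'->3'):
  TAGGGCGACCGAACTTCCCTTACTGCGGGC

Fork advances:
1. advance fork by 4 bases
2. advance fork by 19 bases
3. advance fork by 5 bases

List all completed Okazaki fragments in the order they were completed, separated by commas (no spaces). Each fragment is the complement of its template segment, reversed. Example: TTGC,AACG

Step 1: advance 4 -> fork_pos = 0 + 4 = 4. Reached multiple(s) of 4: 4 -> fragment 1 completed (1 total).
Step 2: advance 19 -> fork_pos = 4 + 19 = 23. Reached multiple(s) of 4: 8, 12, 16, 20 -> fragments 2-5 completed (5 total).
Step 3: advance 5 -> fork_pos = 23 + 5 = 28. Reached multiple(s) of 4: 24, 28 -> fragments 6-7 completed (7 total).
Final fork_pos = 28, so 7 fragment(s) are complete. Build each: template segment -> complement -> reverse.
Fragment 1: template[0:4] = TAGG -> complement ATCC -> reversed CCTA
Fragment 2: template[4:8] = GCGA -> complement CGCT -> reversed TCGC
Fragment 3: template[8:12] = CCGA -> complement GGCT -> reversed TCGG
Fragment 4: template[12:16] = ACTT -> complement TGAA -> reversed AAGT
Fragment 5: template[16:20] = CCCT -> complement GGGA -> reversed AGGG
Fragment 6: template[20:24] = TACT -> complement ATGA -> reversed AGTA
Fragment 7: template[24:28] = GCGG -> complement CGCC -> reversed CCGC

Answer: CCTA,TCGC,TCGG,AAGT,AGGG,AGTA,CCGC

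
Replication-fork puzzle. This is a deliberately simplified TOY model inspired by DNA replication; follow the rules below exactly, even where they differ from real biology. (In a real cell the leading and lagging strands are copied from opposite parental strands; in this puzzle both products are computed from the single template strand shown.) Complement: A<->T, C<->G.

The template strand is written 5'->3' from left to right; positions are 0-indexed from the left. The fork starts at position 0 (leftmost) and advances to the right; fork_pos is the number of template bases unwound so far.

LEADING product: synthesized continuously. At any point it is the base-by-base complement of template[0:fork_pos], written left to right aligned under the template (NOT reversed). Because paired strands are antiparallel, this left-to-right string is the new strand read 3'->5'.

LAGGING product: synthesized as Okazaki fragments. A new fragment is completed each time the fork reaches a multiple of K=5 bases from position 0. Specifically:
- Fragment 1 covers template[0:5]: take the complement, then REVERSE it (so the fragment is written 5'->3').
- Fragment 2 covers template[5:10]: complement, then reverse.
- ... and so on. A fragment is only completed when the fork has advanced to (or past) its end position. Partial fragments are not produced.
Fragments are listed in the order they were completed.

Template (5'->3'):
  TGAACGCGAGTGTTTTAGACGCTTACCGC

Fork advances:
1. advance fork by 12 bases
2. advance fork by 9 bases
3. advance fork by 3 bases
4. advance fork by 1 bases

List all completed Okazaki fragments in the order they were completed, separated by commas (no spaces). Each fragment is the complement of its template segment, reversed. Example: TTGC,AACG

Answer: GTTCA,CTCGC,AAACA,GTCTA,TAAGC

Derivation:
Step 1: advance 12 -> fork_pos = 0 + 12 = 12. Reached multiple(s) of 5: 5, 10 -> fragments 1-2 completed (2 total).
Step 2: advance 9 -> fork_pos = 12 + 9 = 21. Reached multiple(s) of 5: 15, 20 -> fragments 3-4 completed (4 total).
Step 3: advance 3 -> fork_pos = 21 + 3 = 24. Next multiple of 5 is 25 (not reached); still 4 fragment(s).
Step 4: advance 1 -> fork_pos = 24 + 1 = 25. Reached multiple(s) of 5: 25 -> fragment 5 completed (5 total).
Final fork_pos = 25, so 5 fragment(s) are complete. Build each: template segment -> complement -> reverse.
Fragment 1: template[0:5] = TGAAC -> complement ACTTG -> reversed GTTCA
Fragment 2: template[5:10] = GCGAG -> complement CGCTC -> reversed CTCGC
Fragment 3: template[10:15] = TGTTT -> complement ACAAA -> reversed AAACA
Fragment 4: template[15:20] = TAGAC -> complement ATCTG -> reversed GTCTA
Fragment 5: template[20:25] = GCTTA -> complement CGAAT -> reversed TAAGC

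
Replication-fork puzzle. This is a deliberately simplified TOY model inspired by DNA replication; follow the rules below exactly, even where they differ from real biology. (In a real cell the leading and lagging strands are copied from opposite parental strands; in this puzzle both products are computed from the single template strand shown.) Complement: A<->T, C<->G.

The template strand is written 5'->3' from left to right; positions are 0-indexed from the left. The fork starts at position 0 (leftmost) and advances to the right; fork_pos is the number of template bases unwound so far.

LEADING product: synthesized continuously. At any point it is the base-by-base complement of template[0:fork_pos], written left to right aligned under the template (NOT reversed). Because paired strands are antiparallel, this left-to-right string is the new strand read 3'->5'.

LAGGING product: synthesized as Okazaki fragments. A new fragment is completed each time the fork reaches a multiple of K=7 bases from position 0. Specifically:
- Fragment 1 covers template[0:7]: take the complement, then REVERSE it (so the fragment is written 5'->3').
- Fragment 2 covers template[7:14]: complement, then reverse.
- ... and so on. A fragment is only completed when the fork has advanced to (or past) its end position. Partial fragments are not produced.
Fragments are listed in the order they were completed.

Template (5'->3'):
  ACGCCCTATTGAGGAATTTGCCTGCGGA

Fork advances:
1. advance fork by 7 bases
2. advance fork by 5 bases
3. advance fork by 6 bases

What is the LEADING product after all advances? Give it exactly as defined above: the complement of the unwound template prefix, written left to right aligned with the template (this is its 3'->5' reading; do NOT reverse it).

Step 1: advance 7 -> fork_pos = 0 + 7 = 7.
Step 2: advance 5 -> fork_pos = 7 + 5 = 12.
Step 3: advance 6 -> fork_pos = 12 + 6 = 18.
Unwound prefix: template[0:18] = ACGCCCTATTGAGGAATT
Complement it base by base (A<->T, C<->G), keeping left-to-right order:
  [0:5] ACGCC -> TGCGG
  [5:10] CTATT -> GATAA
  [10:15] GAGGA -> CTCCT
  [15:18] ATT -> TAA
Concatenate: TGCGGGATAACTCCTTAA (length 18; written aligned with the template, i.e. 3'->5').

Answer: TGCGGGATAACTCCTTAA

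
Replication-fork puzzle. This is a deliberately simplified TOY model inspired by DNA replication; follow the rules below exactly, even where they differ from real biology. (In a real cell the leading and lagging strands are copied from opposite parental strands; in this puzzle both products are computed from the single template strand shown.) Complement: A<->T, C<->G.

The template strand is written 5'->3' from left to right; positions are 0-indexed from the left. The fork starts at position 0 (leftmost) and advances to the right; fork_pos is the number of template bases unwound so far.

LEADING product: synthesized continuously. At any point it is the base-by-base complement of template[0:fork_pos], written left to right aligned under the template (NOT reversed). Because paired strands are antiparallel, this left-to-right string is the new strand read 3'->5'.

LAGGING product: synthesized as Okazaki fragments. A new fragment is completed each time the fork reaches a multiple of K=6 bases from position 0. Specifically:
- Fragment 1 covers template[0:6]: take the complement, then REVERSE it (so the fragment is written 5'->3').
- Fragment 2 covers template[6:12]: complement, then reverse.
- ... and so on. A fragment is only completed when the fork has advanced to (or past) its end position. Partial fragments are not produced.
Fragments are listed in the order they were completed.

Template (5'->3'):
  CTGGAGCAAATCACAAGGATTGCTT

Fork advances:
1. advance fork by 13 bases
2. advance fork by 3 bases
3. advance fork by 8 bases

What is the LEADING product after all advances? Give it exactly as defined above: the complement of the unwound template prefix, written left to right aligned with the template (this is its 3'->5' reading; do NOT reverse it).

Answer: GACCTCGTTTAGTGTTCCTAACGA

Derivation:
Step 1: advance 13 -> fork_pos = 0 + 13 = 13.
Step 2: advance 3 -> fork_pos = 13 + 3 = 16.
Step 3: advance 8 -> fork_pos = 16 + 8 = 24.
Unwound prefix: template[0:24] = CTGGAGCAAATCACAAGGATTGCT
Complement it base by base (A<->T, C<->G), keeping left-to-right order:
  [0:5] CTGGA -> GACCT
  [5:10] GCAAA -> CGTTT
  [10:15] TCACA -> AGTGT
  [15:20] AGGAT -> TCCTA
  [20:24] TGCT -> ACGA
Concatenate: GACCTCGTTTAGTGTTCCTAACGA (length 24; written aligned with the template, i.e. 3'->5').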